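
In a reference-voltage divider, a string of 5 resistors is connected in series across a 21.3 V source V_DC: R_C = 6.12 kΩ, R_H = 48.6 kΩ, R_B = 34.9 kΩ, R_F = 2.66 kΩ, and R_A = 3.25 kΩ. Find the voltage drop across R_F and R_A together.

ΣR = 6.12 + 48.6 + 34.9 + 2.66 + 3.25 = 95.53 kΩ.
R_{R_F..R_A} = 2.66 + 3.25 = 5.910 kΩ.
Voltage divider: V = V_DC · (5.910 / 95.53) = 21.3 × 0.06187 = 1.318 V.

V ≈ 1.32 V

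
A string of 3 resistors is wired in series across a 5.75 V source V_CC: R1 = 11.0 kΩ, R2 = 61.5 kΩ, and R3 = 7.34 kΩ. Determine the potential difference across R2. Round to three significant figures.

Series total: ΣR = 11.0 + 61.5 + 7.34 = 79.84 kΩ.
By the voltage-divider rule, V = 5.75 × 61.50/79.84 = 4.429 V.

V ≈ 4.43 V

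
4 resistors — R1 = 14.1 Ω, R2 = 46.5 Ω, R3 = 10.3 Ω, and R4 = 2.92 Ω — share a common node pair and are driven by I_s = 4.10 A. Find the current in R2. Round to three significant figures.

I ≈ 0.166 A

Total conductance ΣG = 1/14.1 + 1/46.5 + 1/10.3 + 1/2.92 = 0.5320 (units of 1/Ω).
Current divider: I(R2) = I_s · G_k/ΣG = 4.10 × (0.02151/0.5320) = 4.10 × 0.04043 = 0.1657 A.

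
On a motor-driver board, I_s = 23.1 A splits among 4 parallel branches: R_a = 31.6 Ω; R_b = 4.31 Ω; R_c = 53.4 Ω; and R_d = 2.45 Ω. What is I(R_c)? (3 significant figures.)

I ≈ 0.626 A

Conductances: ΣG = 1/31.6 + 1/4.31 + 1/53.4 + 1/2.45 = 0.6906 (1/Ω).
R_c takes the fraction G_k/ΣG = 0.01873/0.6906 = 0.02712, so I = 23.1 × 0.02712 = 0.6264 A.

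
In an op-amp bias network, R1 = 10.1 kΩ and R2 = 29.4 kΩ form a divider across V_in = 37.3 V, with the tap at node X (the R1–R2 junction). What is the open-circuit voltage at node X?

With X open, the divider is unloaded: V_th = 37.3 × 29.4/39.50 = 27.76 V.

V_th ≈ 27.8 V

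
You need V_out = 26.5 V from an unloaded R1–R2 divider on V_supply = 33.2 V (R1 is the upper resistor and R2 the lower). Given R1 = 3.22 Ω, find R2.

Required fraction k = V_out/V_supply = 0.7982.
Rearranging, R2 = R1·k/(1−k) = 3.22 × 3.955 = 12.74 Ω.

R2 ≈ 12.7 Ω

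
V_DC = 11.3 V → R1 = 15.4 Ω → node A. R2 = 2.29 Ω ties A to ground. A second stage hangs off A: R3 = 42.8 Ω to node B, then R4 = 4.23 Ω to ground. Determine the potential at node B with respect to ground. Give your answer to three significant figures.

The second stage (R3 + R4 = 47.03 Ω) loads node A in parallel with R2.
Effective lower resistance at A: R2 ‖ 47.03 = 2.184 Ω.
First divider: V_A = V_DC · 2.184/(15.4 + 2.184) = 1.403 V.
V_B = V_A × 0.08994 = 0.1262 V.

V_B ≈ 0.126 V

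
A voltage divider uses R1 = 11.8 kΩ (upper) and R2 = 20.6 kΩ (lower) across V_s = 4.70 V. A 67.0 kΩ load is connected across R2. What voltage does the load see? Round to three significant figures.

V_out ≈ 2.69 V

R2 ‖ R_L = (20.6 × 67.0)/(20.6 + 67.0) = 15.76 kΩ.
Then V_out = V_s · R2'/(R1 + R2') = 4.70 × 15.76/27.56 = 2.687 V.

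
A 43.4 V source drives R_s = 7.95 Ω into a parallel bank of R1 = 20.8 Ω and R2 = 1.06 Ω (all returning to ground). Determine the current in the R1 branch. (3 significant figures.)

Equivalent of the parallel group: R_p = 1.009 Ω.
V_A = 43.4 × 1.009/8.959 = 4.886 V.
Branch current I = V_A/R1 = 4.886/20.8 = 0.2349 A.
(Equivalently: I_total = 4.845 A, then current-divider fraction G_k/ΣG = 0.04849.)

I ≈ 0.235 A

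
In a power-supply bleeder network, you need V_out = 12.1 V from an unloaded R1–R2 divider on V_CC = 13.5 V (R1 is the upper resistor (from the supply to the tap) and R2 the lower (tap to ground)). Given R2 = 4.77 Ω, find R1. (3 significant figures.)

Required fraction k = V_out/V_CC = 0.8963.
R1 = R2·(1/k − 1) = 4.77 × 0.1157 = 0.5519 Ω.

R1 ≈ 0.552 Ω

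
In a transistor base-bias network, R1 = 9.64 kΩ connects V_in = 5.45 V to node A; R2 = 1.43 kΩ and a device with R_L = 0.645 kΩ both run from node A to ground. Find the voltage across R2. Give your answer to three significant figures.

V_out ≈ 0.240 V

First combine the lower leg with the load: R2 ‖ R_L = 0.4445 kΩ.
Now apply the divider: V_out = 5.45 × 0.04408 = 0.2402 V.
(Unloaded it would be 0.704 V; the load pulls it down.)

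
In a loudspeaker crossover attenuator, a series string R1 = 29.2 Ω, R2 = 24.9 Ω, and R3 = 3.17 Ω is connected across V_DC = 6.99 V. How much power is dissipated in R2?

P ≈ 0.371 W

Series current I = V_DC/ΣR = 6.99/57.27 = 0.1221 A.
V(R2) = I·R = 3.039 V; P = V·I = 3.039 × 0.1221 = 0.3709 W.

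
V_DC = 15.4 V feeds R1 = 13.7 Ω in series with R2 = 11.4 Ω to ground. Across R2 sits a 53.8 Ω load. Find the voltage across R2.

First combine the lower leg with the load: R2 ‖ R_L = 9.407 Ω.
Then V_out = V_DC · R2'/(R1 + R2') = 15.4 × 9.407/23.11 = 6.269 V.

V_out ≈ 6.27 V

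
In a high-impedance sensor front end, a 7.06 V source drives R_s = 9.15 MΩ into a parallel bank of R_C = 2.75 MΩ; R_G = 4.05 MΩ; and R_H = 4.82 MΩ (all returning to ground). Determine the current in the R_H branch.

I ≈ 0.173 µA

Combine the parallel branches: R_p = (1/2.75 + 1/4.05 + 1/4.82)⁻¹ = 1.222 MΩ.
V_A = 7.06 × 1.222/10.37 = 0.8321 V.
I(R_H) = V_A / R_H = 0.8321/4.82 = 0.1726 µA.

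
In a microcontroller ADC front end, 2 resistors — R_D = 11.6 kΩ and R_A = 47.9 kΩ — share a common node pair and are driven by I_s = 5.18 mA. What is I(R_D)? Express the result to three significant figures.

I ≈ 4.17 mA

With just two branches, the current splits inversely with resistance.
I(R_D) = 5.18 × 47.9/(11.6 + 47.9) = 5.18 × 0.8050 = 4.170 mA.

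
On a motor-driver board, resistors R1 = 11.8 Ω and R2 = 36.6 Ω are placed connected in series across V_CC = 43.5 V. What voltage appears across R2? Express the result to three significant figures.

Total series resistance ΣR = 11.8 + 36.6 = 48.40 Ω.
By the voltage-divider rule, V = 43.5 × 36.60/48.40 = 32.89 V.

V ≈ 32.9 V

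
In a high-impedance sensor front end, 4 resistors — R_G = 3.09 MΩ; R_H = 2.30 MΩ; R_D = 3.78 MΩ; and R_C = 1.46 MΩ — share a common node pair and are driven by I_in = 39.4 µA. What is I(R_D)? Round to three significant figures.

I ≈ 6.10 µA

Total conductance ΣG = 1/3.09 + 1/2.30 + 1/3.78 + 1/1.46 = 1.708 (units of 1/MΩ).
Current divider: I(R_D) = I_in · G_k/ΣG = 39.4 × (0.2646/1.708) = 39.4 × 0.1549 = 6.103 µA.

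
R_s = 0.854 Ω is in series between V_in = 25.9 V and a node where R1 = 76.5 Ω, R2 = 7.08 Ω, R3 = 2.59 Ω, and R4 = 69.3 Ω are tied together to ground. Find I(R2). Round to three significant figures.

Equivalent of the parallel group: R_p = 1.802 Ω.
V_A = 25.9 × 1.802/2.656 = 17.57 V.
I(R2) = V_A / R2 = 17.57/7.08 = 2.482 A.
(Check via current divider: I_total = 9.750 A; share G_k/ΣG = 0.2546 → same result.)

I ≈ 2.48 A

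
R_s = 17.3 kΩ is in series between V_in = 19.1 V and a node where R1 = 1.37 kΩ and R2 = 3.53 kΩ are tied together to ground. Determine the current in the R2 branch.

I ≈ 0.292 mA

Combine the parallel branches: R_p = (1/1.37 + 1/3.53)⁻¹ = 0.9870 kΩ.
Node voltage V_A = V_in · R_p/(R_s + R_p) = 19.1 × 0.05397 = 1.031 V.
I(R2) = V_A / R2 = 1.031/3.53 = 0.2920 mA.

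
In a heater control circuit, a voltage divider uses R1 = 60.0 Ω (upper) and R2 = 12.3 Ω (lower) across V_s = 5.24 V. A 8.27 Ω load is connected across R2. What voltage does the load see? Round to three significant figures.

First combine the lower leg with the load: R2 ‖ R_L = 4.945 Ω.
Then V_out = V_s · R2'/(R1 + R2') = 5.24 × 4.945/64.95 = 0.3990 V.
(Unloaded it would be 0.891 V; the load pulls it down.)

V_out ≈ 0.399 V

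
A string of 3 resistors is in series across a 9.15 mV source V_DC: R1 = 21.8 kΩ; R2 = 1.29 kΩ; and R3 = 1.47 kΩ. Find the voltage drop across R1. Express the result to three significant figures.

V ≈ 8.12 mV

Total series resistance ΣR = 21.8 + 1.29 + 1.47 = 24.56 kΩ.
V = V_DC · R/ΣR = 9.15 × 0.8876 = 8.122 mV.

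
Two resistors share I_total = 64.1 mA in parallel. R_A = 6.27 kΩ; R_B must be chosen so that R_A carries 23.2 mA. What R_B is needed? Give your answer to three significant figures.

R_B ≈ 3.56 kΩ

Two-branch current divider: I_A = I_total · R_B/(R_A + R_B).
23.2/64.1 = R_B/(R_A + R_B) → R_B = R_A · (0.3619)/(1 − 0.3619) = 6.27 × 0.5672 = 3.557 kΩ.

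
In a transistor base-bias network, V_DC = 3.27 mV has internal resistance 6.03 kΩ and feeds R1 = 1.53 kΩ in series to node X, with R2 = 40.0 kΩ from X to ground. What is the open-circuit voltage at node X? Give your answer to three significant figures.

V_th ≈ 2.75 mV

R1' = 6.03 + 1.53 = 7.560 kΩ (source resistance + R1).
V_th is the unloaded tap voltage: V_DC · R2/(R1'+R2) = 3.27 × 0.8410 = 2.750 mV.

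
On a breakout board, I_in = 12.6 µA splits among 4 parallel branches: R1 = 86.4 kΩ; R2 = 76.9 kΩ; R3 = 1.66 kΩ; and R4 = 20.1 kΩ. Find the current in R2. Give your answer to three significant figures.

I ≈ 0.242 µA

ΣG = 1/86.4 + 1/76.9 + 1/1.66 + 1/20.1 = 0.6767.
Current divider: I(R2) = I_in · G_k/ΣG = 12.6 × (0.01300/0.6767) = 12.6 × 0.01922 = 0.2421 µA.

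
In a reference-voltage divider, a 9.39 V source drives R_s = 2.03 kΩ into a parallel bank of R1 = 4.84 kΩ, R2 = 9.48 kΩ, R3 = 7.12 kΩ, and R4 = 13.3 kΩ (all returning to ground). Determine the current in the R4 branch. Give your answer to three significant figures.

Equivalent of the parallel group: R_p = 1.895 kΩ.
Node voltage V_A = V_CC · R_p/(R_s + R_p) = 9.39 × 0.4828 = 4.533 V.
I(R4) = V_A / R4 = 4.533/13.3 = 0.3409 mA.
(Check via current divider: I_total = 2.392 mA; share G_k/ΣG = 0.1425 → same result.)

I ≈ 0.341 mA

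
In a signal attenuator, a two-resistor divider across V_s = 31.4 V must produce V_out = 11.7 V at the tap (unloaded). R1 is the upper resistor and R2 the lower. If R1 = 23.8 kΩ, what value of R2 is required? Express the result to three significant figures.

R2 ≈ 14.1 kΩ

Required fraction k = V_out/V_s = 0.3726.
R2 = R1 · 0.3726/(1 − 0.3726) = 14.14 kΩ.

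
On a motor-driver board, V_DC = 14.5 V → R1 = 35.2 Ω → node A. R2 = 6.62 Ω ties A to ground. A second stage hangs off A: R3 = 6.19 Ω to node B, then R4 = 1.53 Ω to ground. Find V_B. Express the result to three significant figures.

V_B ≈ 0.264 V

Node A sees R2 in parallel with the series input of stage 2, R3 + R4 = 7.720 Ω.
Effective lower resistance at A: R2 ‖ 7.720 = 3.564 Ω.
First divider: V_A = V_DC · 3.564/(35.2 + 3.564) = 1.333 V.
Then the unloaded second divider: V_B = V_A × R4/(R3+R4) = 1.333 × 0.1982 = 0.2642 V.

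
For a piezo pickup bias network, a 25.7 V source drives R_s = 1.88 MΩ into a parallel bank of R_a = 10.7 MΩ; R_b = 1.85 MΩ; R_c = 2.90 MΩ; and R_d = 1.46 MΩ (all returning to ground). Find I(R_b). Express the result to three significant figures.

Parallel bank: R_p = 1/(1/10.7 + 1/1.85 + 1/2.90 + 1/1.46) = 0.6010 MΩ.
Node voltage V_A = V_s · R_p/(R_s + R_p) = 25.7 × 0.2423 = 6.226 V.
Branch current I = V_A/R_b = 6.226/1.85 = 3.365 µA.

I ≈ 3.37 µA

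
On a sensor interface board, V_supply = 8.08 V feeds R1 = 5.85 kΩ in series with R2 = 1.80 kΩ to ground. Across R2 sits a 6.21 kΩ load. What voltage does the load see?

V_out ≈ 1.56 V

R2 ‖ R_L = (1.80 × 6.21)/(1.80 + 6.21) = 1.396 kΩ.
Voltage divider with the loaded lower leg: V_out = 8.08 × 1.396/(5.85 + 1.396) = 8.08 × 0.1926 = 1.556 V.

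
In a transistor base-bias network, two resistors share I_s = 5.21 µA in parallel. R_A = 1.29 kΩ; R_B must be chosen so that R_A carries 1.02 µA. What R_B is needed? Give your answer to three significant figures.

R_B ≈ 0.314 kΩ

In a two-way split, I_A/I_s = R_B/(R_A + R_B).
1.02/5.21 = R_B/(R_A + R_B) → R_B = R_A · (0.1958)/(1 − 0.1958) = 1.29 × 0.2434 = 0.3140 kΩ.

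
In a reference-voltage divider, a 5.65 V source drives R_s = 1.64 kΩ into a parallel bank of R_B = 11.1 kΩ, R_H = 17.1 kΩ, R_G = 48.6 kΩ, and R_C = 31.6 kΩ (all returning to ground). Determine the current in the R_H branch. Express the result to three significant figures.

I ≈ 0.249 mA

Combine the parallel branches: R_p = (1/11.1 + 1/17.1 + 1/48.6 + 1/31.6)⁻¹ = 4.980 kΩ.
Node voltage V_A = V_DC · R_p/(R_s + R_p) = 5.65 × 0.7523 = 4.250 V.
Branch current I = V_A/R_H = 4.250/17.1 = 0.2486 mA.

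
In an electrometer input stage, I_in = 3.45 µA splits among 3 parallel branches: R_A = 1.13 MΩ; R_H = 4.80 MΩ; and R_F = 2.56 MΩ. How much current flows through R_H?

I ≈ 0.484 µA

Total conductance ΣG = 1/1.13 + 1/4.80 + 1/2.56 = 1.484 (units of 1/MΩ).
R_H takes the fraction G_k/ΣG = 0.2083/1.484 = 0.1404, so I = 3.45 × 0.1404 = 0.4844 µA.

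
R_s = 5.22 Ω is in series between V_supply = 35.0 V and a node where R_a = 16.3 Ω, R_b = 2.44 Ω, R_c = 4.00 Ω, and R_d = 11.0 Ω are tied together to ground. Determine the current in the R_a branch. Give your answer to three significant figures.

I ≈ 0.410 A

Equivalent of the parallel group: R_p = 1.231 Ω.
V_A = 35.0 × 1.231/6.451 = 6.680 V.
I(R_a) = V_A / R_a = 6.680/16.3 = 0.4098 A.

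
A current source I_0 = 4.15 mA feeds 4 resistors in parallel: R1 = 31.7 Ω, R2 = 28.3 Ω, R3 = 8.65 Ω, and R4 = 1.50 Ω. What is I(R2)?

Total conductance ΣG = 1/31.7 + 1/28.3 + 1/8.65 + 1/1.50 = 0.8492 (units of 1/Ω).
Current divider: I(R2) = I_0 · G_k/ΣG = 4.15 × (0.03534/0.8492) = 4.15 × 0.04161 = 0.1727 mA.

I ≈ 0.173 mA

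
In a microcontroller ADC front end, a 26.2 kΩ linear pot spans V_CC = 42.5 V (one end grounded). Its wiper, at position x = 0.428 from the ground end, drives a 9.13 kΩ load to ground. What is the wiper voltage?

V_out ≈ 10.7 V

The pot divides into 14.99 kΩ above the wiper and 11.21 kΩ below.
R_L loads the lower segment: effective lower R = 5.033 kΩ.
Loaded-divider output: V_out = 42.5 × 0.2514 = 10.68 V.
(Unloaded: V_out = x·V_CC = 18.2 V.)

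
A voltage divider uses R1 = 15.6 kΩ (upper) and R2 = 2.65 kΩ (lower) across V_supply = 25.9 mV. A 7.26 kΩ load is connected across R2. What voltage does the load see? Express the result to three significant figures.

V_out ≈ 2.87 mV

The load sits in parallel with R2, giving an effective lower resistance R2' = R2·R_L/(R2+R_L) = 1.941 kΩ.
Then V_out = V_supply · R2'/(R1 + R2') = 25.9 × 1.941/17.54 = 2.866 mV.
(Unloaded it would be 3.76 mV; the load pulls it down.)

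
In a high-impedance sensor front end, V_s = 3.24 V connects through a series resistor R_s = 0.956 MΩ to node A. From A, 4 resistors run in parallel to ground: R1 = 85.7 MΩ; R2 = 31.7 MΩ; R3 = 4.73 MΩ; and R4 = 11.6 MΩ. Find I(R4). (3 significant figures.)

Parallel bank: R_p = 1/(1/85.7 + 1/31.7 + 1/4.73 + 1/11.6) = 2.934 MΩ.
Node voltage V_A = V_s · R_p/(R_s + R_p) = 3.24 × 0.7542 = 2.444 V.
I(R4) = V_A / R4 = 2.444/11.6 = 0.2107 µA.

I ≈ 0.211 µA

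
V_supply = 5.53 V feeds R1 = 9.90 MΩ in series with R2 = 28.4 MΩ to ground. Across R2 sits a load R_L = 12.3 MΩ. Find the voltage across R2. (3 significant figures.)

First combine the lower leg with the load: R2 ‖ R_L = 8.583 MΩ.
Then V_out = V_supply · R2'/(R1 + R2') = 5.53 × 8.583/18.48 = 2.568 V.

V_out ≈ 2.57 V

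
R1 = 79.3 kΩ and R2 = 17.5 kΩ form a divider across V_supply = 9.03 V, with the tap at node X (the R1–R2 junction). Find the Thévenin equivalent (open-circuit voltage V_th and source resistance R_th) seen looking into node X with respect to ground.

Open-circuit (no load on X): V_th = V_supply · R2/(R1 + R2) = 9.03 × 17.5/(79.30 + 17.5) = 1.632 V.
Looking into X with the source shorted: R_th = R1·R2/(R1+R2) = 79.30 × 17.5/96.80 = 14.34 kΩ.

V_th ≈ 1.63 V, R_th ≈ 14.3 kΩ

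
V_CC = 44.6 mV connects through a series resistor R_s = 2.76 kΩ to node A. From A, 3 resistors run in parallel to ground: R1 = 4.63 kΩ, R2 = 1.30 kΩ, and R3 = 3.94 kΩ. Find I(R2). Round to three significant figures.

I ≈ 7.76 µA

Parallel bank: R_p = 1/(1/4.63 + 1/1.30 + 1/3.94) = 0.8071 kΩ.
V_A = 44.6 × 0.8071/3.567 = 10.09 mV.
Branch current I = V_A/R2 = 10.09/1.30 = 7.762 µA.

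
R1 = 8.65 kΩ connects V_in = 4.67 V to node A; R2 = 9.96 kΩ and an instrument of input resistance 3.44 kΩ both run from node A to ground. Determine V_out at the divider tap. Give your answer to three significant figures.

V_out ≈ 1.07 V

R2 ‖ R_L = (9.96 × 3.44)/(9.96 + 3.44) = 2.557 kΩ.
Now apply the divider: V_out = 4.67 × 0.2282 = 1.065 V.
(Unloaded it would be 2.50 V; the load pulls it down.)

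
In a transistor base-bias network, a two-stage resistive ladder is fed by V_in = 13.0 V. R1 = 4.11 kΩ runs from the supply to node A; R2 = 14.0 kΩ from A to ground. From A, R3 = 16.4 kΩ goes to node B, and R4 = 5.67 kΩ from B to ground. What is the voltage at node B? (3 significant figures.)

Node A sees R2 in parallel with the series input of stage 2, R3 + R4 = 22.07 kΩ.
Effective lower resistance at A: R2 ‖ 22.07 = 8.566 kΩ.
V_A = 13.0 × 8.566/(4.11 + 8.566) = 8.785 V.
V_B = V_A × 0.2569 = 2.257 V.

V_B ≈ 2.26 V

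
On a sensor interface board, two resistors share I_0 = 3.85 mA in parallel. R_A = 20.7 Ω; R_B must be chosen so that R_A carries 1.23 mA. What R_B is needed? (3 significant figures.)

In a two-way split, I_A/I_0 = R_B/(R_A + R_B).
With f = 0.3195, R_B = R_A · f/(1−f) = 20.7 × 0.4695 = 9.718 Ω.

R_B ≈ 9.72 Ω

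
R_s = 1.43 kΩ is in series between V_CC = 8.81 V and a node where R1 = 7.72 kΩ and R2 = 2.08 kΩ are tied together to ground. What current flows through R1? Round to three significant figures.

Parallel bank: R_p = 1/(1/7.72 + 1/2.08) = 1.639 kΩ.
V_A by voltage divider: V_A = 8.81 × 1.639/(1.43 + 1.639) = 4.704 V.
I(R1) = V_A / R1 = 4.704/7.72 = 0.6094 mA.

I ≈ 0.609 mA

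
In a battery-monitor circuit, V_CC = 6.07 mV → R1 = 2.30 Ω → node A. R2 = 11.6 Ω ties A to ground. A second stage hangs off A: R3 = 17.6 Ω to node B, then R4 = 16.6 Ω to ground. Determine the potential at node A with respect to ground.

The second stage (R3 + R4 = 34.20 Ω) loads node A in parallel with R2.
R2 ‖ (R3+R4) = 8.662 Ω.
First divider: V_A = V_CC · 8.662/(2.30 + 8.662) = 4.796 mV.

V_A ≈ 4.80 mV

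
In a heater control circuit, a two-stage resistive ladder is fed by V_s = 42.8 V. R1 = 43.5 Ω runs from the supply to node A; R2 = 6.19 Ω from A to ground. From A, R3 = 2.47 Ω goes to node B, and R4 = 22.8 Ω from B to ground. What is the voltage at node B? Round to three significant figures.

V_B ≈ 3.96 V

Node A sees R2 in parallel with the series input of stage 2, R3 + R4 = 25.27 Ω.
R2 ‖ (R3+R4) = 4.972 Ω.
First divider: V_A = V_s · 4.972/(43.5 + 4.972) = 4.390 V.
Stage 2 is unloaded, so V_B = V_A · R4/(R3+R4) = 4.390 × 22.8/25.27 = 3.961 V.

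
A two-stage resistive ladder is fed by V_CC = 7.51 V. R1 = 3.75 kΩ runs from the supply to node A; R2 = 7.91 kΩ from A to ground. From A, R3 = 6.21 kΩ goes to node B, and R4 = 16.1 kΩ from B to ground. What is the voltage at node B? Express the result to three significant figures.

V_B ≈ 3.30 V

The second stage (R3 + R4 = 22.31 kΩ) loads node A in parallel with R2.
Effective lower resistance at A: R2 ‖ 22.31 = 5.840 kΩ.
First divider: V_A = V_CC · 5.840/(3.75 + 5.840) = 4.573 V.
Stage 2 is unloaded, so V_B = V_A · R4/(R3+R4) = 4.573 × 16.1/22.31 = 3.300 V.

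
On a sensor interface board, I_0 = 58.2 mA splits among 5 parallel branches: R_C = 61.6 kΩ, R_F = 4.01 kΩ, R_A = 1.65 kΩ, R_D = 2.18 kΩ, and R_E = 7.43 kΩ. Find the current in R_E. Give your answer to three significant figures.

I ≈ 5.35 mA

Conductances: ΣG = 1/61.6 + 1/4.01 + 1/1.65 + 1/2.18 + 1/7.43 = 1.465 (1/kΩ).
By the current-divider rule, I = I_0 · G_k/ΣG = 58.2 × 0.09187 = 5.347 mA.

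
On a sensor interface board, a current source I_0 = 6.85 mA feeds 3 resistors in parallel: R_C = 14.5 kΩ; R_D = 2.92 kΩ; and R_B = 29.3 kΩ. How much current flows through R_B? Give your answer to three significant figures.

ΣG = 1/14.5 + 1/2.92 + 1/29.3 = 0.4456.
By the current-divider rule, I = I_0 · G_k/ΣG = 6.85 × 0.07660 = 0.5247 mA.

I ≈ 0.525 mA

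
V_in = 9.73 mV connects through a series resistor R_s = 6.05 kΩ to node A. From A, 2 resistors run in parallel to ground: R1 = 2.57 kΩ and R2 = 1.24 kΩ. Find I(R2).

I ≈ 0.953 µA

Combine the parallel branches: R_p = (1/2.57 + 1/1.24)⁻¹ = 0.8364 kΩ.
V_A = 9.73 × 0.8364/6.886 = 1.182 mV.
I(R2) = V_A / R2 = 1.182/1.24 = 0.9531 µA.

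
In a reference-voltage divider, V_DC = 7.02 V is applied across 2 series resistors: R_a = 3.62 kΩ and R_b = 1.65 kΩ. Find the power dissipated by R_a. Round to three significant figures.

Series current I = V_DC/ΣR = 7.02/5.270 = 1.332 mA.
P = I²R = 1.774 × 3.62 = 6.423 mW.

P ≈ 6.42 mW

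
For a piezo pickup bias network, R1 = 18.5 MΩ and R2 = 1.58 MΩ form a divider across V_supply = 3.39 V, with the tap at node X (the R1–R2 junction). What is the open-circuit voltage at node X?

V_th ≈ 0.267 V

Open-circuit (no load on X): V_th = V_supply · R2/(R1 + R2) = 3.39 × 1.58/(18.50 + 1.58) = 0.2667 V.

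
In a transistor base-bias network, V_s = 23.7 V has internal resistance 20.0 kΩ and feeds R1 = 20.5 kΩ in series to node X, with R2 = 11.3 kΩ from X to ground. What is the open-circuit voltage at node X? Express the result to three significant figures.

V_th ≈ 5.17 V

R1' = 20.0 + 20.5 = 40.50 kΩ (source resistance + R1).
V_th is the unloaded tap voltage: V_s · R2/(R1'+R2) = 23.7 × 0.2181 = 5.170 V.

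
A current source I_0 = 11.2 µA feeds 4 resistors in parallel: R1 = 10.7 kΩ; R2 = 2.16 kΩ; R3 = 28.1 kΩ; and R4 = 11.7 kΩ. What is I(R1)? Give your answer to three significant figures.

ΣG = 1/10.7 + 1/2.16 + 1/28.1 + 1/11.7 = 0.6775.
Current divider: I(R1) = I_0 · G_k/ΣG = 11.2 × (0.09346/0.6775) = 11.2 × 0.1379 = 1.545 µA.

I ≈ 1.55 µA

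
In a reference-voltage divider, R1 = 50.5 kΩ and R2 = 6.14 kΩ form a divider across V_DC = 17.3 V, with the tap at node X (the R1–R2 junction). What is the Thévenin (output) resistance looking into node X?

Zeroing V_DC shorts the top of R1 to ground, so R_th = R1 ‖ R2 = 5.474 kΩ.

R_th ≈ 5.47 kΩ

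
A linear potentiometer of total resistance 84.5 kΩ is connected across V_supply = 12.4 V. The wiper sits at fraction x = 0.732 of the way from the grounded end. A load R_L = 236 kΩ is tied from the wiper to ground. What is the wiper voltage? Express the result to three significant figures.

V_out ≈ 8.48 V

Split the track: R_lower = x·R_p = 61.85 kΩ, R_upper = (1−x)·R_p = 22.65 kΩ.
(x·R_p) ‖ R_L = 49.01 kΩ.
Then V_out = V_supply · 49.01/(22.65 + 49.01) = 8.481 V.
(Unloaded: V_out = x·V_supply = 9.08 V.)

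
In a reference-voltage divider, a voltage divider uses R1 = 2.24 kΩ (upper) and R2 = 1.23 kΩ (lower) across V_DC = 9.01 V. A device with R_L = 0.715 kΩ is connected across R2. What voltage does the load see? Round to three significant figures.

R2 ‖ R_L = (1.23 × 0.715)/(1.23 + 0.715) = 0.4522 kΩ.
Then V_out = V_DC · R2'/(R1 + R2') = 9.01 × 0.4522/2.692 = 1.513 V.

V_out ≈ 1.51 V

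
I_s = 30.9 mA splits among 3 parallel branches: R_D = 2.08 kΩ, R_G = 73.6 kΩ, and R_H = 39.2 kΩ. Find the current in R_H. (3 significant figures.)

I ≈ 1.52 mA

ΣG = 1/2.08 + 1/73.6 + 1/39.2 = 0.5199.
R_H takes the fraction G_k/ΣG = 0.02551/0.5199 = 0.04907, so I = 30.9 × 0.04907 = 1.516 mA.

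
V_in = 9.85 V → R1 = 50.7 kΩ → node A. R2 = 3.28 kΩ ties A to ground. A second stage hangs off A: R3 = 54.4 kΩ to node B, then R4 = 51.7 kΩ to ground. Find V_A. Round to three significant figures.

V_A ≈ 0.582 V

Looking into the second stage from A: R3 + R4 = 106.1 kΩ appears in parallel with R2.
R2 ‖ (R3+R4) = 3.182 kΩ.
So V_A = 9.85 × 0.05905 = 0.5816 V.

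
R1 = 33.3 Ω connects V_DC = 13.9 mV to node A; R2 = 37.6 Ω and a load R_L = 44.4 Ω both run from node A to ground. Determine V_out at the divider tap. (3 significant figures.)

The load sits in parallel with R2, giving an effective lower resistance R2' = R2·R_L/(R2+R_L) = 20.36 Ω.
Then V_out = V_DC · R2'/(R1 + R2') = 13.9 × 20.36/53.66 = 5.274 mV.

V_out ≈ 5.27 mV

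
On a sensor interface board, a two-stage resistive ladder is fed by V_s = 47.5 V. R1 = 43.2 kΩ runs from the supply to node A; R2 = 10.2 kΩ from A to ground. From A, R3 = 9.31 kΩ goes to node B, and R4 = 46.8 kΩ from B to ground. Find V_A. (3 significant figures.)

V_A ≈ 7.91 V

Looking into the second stage from A: R3 + R4 = 56.11 kΩ appears in parallel with R2.
R2 ‖ (R3+R4) = 8.631 kΩ.
V_A = 47.5 × 8.631/(43.2 + 8.631) = 7.910 V.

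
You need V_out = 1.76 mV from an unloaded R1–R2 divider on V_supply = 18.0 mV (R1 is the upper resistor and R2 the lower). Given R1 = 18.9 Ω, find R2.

Required fraction k = V_out/V_supply = 0.09778.
R2 = R1 · 0.09778/(1 − 0.09778) = 2.048 Ω.

R2 ≈ 2.05 Ω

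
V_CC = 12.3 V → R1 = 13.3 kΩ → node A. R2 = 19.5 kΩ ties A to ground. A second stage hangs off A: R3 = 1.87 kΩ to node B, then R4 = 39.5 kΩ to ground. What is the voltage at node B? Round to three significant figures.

V_B ≈ 5.86 V

Node A sees R2 in parallel with the series input of stage 2, R3 + R4 = 41.37 kΩ.
R2 ‖ (R3+R4) = 13.25 kΩ.
V_A = 12.3 × 13.25/(13.3 + 13.25) = 6.139 V.
Stage 2 is unloaded, so V_B = V_A · R4/(R3+R4) = 6.139 × 39.5/41.37 = 5.862 V.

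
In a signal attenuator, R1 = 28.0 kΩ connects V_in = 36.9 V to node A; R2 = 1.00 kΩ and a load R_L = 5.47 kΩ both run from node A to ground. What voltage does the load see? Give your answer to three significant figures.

First combine the lower leg with the load: R2 ‖ R_L = 0.8454 kΩ.
Now apply the divider: V_out = 36.9 × 0.02931 = 1.082 V.

V_out ≈ 1.08 V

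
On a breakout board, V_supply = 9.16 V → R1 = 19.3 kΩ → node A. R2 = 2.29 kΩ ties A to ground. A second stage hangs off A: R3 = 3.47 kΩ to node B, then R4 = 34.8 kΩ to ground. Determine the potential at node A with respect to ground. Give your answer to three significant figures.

The second stage (R3 + R4 = 38.27 kΩ) loads node A in parallel with R2.
R2 ‖ (R3+R4) = 2.161 kΩ.
V_A = 9.16 × 2.161/(19.3 + 2.161) = 0.9222 V.

V_A ≈ 0.922 V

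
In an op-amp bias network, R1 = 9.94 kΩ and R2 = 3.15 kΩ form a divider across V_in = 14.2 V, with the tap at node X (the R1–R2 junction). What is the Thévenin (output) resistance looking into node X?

With V_in suppressed (replaced by a short), R_th = R1 ‖ R2 = (9.940 × 3.15)/(9.940 + 3.15) = 2.392 kΩ.

R_th ≈ 2.39 kΩ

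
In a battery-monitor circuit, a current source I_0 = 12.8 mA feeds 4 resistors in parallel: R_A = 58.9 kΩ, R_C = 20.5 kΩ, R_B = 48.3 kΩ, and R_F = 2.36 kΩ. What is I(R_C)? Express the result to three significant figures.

I ≈ 1.22 mA

Conductances: ΣG = 1/58.9 + 1/20.5 + 1/48.3 + 1/2.36 = 0.5102 (1/kΩ).
Current divider: I(R_C) = I_0 · G_k/ΣG = 12.8 × (0.04878/0.5102) = 12.8 × 0.09561 = 1.224 mA.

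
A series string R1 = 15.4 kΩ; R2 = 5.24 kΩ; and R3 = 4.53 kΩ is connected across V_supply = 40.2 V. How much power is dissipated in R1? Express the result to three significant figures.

P ≈ 39.3 mW

Series current I = V_supply/ΣR = 40.2/25.17 = 1.597 mA.
P(R1) = I²·R1 = (1.597)² × 15.4 = 39.28 mW.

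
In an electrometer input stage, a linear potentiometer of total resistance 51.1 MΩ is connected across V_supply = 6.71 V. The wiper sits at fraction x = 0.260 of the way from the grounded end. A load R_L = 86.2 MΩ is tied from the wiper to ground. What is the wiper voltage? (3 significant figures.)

Lower segment x·R_p = 13.29 MΩ; upper segment (1−x)·R_p = 37.81 MΩ.
R_L loads the lower segment: effective lower R = 11.51 MΩ.
V_out = 6.71 × 11.51/(37.81 + 11.51) = 1.566 V.

V_out ≈ 1.57 V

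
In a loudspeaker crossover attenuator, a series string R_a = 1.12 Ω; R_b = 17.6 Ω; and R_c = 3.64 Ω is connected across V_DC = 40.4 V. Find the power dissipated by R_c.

P ≈ 11.9 W

Series current I = V_DC/ΣR = 40.4/22.36 = 1.807 A.
V(R_c) = I·R = 6.577 V; P = V·I = 6.577 × 1.807 = 11.88 W.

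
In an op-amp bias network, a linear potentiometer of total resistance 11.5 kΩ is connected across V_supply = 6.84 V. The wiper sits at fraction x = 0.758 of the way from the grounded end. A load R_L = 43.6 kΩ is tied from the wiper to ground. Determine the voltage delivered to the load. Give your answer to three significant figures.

V_out ≈ 4.95 V

Split the track: R_lower = x·R_p = 8.717 kΩ, R_upper = (1−x)·R_p = 2.783 kΩ.
(x·R_p) ‖ R_L = 7.265 kΩ.
V_out = 6.84 × 7.265/(2.783 + 7.265) = 4.945 V.
(Unloaded: V_out = x·V_supply = 5.18 V.)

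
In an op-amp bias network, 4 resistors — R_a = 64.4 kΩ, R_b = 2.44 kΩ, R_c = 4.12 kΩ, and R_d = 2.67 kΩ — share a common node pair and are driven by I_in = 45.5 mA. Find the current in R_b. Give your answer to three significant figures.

Conductances: ΣG = 1/64.4 + 1/2.44 + 1/4.12 + 1/2.67 = 1.043 (1/kΩ).
Current divider: I(R_b) = I_in · G_k/ΣG = 45.5 × (0.4098/1.043) = 45.5 × 0.3931 = 17.89 mA.

I ≈ 17.9 mA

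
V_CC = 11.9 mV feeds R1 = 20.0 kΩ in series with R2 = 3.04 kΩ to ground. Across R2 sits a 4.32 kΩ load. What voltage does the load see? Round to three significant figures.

First combine the lower leg with the load: R2 ‖ R_L = 1.784 kΩ.
Then V_out = V_CC · R2'/(R1 + R2') = 11.9 × 1.784/21.78 = 0.9747 mV.
(Unloaded it would be 1.57 mV; the load pulls it down.)

V_out ≈ 0.975 mV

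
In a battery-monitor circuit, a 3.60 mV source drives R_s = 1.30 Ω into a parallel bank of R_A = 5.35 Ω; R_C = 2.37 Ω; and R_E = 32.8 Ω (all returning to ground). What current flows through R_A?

I ≈ 0.367 mA

Combine the parallel branches: R_p = (1/5.35 + 1/2.37 + 1/32.8)⁻¹ = 1.564 Ω.
V_A = 3.60 × 1.564/2.864 = 1.966 mV.
I(R_A) = V_A / R_A = 1.966/5.35 = 0.3675 mA.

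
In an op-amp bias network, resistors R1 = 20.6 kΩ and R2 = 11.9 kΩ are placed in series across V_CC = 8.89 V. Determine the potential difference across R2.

V ≈ 3.26 V

Series total: ΣR = 20.6 + 11.9 = 32.50 kΩ.
Voltage divider: V = V_CC · (11.90 / 32.50) = 8.89 × 0.3662 = 3.255 V.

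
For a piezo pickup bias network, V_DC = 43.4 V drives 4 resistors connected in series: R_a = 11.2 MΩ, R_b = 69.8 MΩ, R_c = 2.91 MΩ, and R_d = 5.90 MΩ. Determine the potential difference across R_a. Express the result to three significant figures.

Total series resistance ΣR = 11.2 + 69.8 + 2.91 + 5.90 = 89.81 MΩ.
V = V_DC · R/ΣR = 43.4 × 0.1247 = 5.412 V.

V ≈ 5.41 V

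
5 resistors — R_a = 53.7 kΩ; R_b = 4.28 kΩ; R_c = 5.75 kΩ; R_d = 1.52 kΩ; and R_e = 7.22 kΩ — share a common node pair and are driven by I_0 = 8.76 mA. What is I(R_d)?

I ≈ 4.71 mA

Total conductance ΣG = 1/53.7 + 1/4.28 + 1/5.75 + 1/1.52 + 1/7.22 = 1.223 (units of 1/kΩ).
R_d takes the fraction G_k/ΣG = 0.6579/1.223 = 0.5381, so I = 8.76 × 0.5381 = 4.714 mA.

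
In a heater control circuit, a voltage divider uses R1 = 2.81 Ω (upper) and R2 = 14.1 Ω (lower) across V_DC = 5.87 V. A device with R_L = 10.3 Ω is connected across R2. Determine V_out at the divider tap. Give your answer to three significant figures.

The load sits in parallel with R2, giving an effective lower resistance R2' = R2·R_L/(R2+R_L) = 5.952 Ω.
Then V_out = V_DC · R2'/(R1 + R2') = 5.87 × 5.952/8.762 = 3.987 V.
(Unloaded it would be 4.89 V; the load pulls it down.)

V_out ≈ 3.99 V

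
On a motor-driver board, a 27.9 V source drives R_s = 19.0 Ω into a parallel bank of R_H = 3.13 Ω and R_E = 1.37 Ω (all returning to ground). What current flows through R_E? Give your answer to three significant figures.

Equivalent of the parallel group: R_p = 0.9529 Ω.
V_A by voltage divider: V_A = 27.9 × 0.9529/(19.0 + 0.9529) = 1.332 V.
I(R_E) = V_A / R_E = 1.332/1.37 = 0.9726 A.

I ≈ 0.973 A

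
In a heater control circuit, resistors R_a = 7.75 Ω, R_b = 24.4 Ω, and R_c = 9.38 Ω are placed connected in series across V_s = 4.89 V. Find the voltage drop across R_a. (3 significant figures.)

ΣR = 7.75 + 24.4 + 9.38 = 41.53 Ω.
By the voltage-divider rule, V = 4.89 × 7.750/41.53 = 0.9125 V.

V ≈ 0.913 V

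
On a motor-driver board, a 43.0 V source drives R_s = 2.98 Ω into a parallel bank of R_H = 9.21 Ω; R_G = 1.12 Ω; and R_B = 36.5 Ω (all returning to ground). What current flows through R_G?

I ≈ 9.44 A

Equivalent of the parallel group: R_p = 0.9720 Ω.
V_A = 43.0 × 0.9720/3.952 = 10.58 V.
I(R_G) = V_A / R_G = 10.58/1.12 = 9.443 A.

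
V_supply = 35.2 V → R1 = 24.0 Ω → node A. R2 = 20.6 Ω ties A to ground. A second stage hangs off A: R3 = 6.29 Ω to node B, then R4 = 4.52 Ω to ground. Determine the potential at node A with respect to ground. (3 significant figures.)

V_A ≈ 8.03 V

The second stage (R3 + R4 = 10.81 Ω) loads node A in parallel with R2.
R2 ‖ (R3+R4) = 7.090 Ω.
First divider: V_A = V_supply · 7.090/(24.0 + 7.090) = 8.027 V.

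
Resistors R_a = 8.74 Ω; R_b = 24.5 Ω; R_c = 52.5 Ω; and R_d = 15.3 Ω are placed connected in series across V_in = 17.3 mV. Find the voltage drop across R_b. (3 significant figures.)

V ≈ 4.19 mV

Series total: ΣR = 8.74 + 24.5 + 52.5 + 15.3 = 101.0 Ω.
By the voltage-divider rule, V = 17.3 × 24.50/101.0 = 4.195 mV.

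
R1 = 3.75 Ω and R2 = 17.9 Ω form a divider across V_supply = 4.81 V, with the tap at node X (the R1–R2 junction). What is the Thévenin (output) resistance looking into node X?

R_th ≈ 3.10 Ω

Zeroing V_supply shorts the top of R1 to ground, so R_th = R1 ‖ R2 = 3.100 Ω.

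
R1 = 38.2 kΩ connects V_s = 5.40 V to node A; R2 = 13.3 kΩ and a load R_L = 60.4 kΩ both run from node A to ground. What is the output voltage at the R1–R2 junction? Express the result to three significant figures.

R2 ‖ R_L = (13.3 × 60.4)/(13.3 + 60.4) = 10.90 kΩ.
Then V_out = V_s · R2'/(R1 + R2') = 5.40 × 10.90/49.10 = 1.199 V.
(Unloaded it would be 1.39 V; the load pulls it down.)

V_out ≈ 1.20 V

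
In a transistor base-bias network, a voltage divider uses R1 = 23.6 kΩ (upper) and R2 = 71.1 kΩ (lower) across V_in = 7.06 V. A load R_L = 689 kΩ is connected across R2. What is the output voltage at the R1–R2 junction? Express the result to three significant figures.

V_out ≈ 5.17 V

The load sits in parallel with R2, giving an effective lower resistance R2' = R2·R_L/(R2+R_L) = 64.45 kΩ.
Voltage divider with the loaded lower leg: V_out = 7.06 × 64.45/(23.6 + 64.45) = 7.06 × 0.7320 = 5.168 V.
(Unloaded it would be 5.30 V; the load pulls it down.)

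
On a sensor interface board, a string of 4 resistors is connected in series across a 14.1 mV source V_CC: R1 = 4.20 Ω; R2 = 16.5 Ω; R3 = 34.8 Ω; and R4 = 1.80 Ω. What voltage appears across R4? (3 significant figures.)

ΣR = 4.20 + 16.5 + 34.8 + 1.80 = 57.30 Ω.
Voltage divider: V = V_CC · (1.800 / 57.30) = 14.1 × 0.03141 = 0.4429 mV.

V ≈ 0.443 mV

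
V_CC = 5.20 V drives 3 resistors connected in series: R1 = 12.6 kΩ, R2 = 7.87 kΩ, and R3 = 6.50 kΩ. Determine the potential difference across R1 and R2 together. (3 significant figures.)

V ≈ 3.95 V

Total series resistance ΣR = 12.6 + 7.87 + 6.50 = 26.97 kΩ.
R_{R1..R2} = 12.6 + 7.87 = 20.47 kΩ.
V = V_CC · R/ΣR = 5.20 × 0.7590 = 3.947 V.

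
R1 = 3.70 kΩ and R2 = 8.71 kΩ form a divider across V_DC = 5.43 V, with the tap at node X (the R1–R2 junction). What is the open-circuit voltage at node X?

V_th ≈ 3.81 V

V_th is the unloaded tap voltage: V_DC · R2/(R1+R2) = 5.43 × 0.7019 = 3.811 V.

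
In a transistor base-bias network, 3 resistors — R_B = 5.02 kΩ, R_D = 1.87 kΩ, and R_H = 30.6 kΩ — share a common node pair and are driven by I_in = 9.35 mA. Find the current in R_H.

Conductances: ΣG = 1/5.02 + 1/1.87 + 1/30.6 = 0.7666 (1/kΩ).
R_H takes the fraction G_k/ΣG = 0.03268/0.7666 = 0.04263, so I = 9.35 × 0.04263 = 0.3986 mA.

I ≈ 0.399 mA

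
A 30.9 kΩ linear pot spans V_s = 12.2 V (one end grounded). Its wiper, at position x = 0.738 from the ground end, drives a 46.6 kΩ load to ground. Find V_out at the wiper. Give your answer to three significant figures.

V_out ≈ 7.98 V

Lower segment x·R_p = 22.80 kΩ; upper segment (1−x)·R_p = 8.096 kΩ.
Lower segment in parallel with the load: 22.80 ‖ 46.6 = 15.31 kΩ.
V_out = 12.2 × 15.31/(8.096 + 15.31) = 7.980 V.
(Unloaded: V_out = x·V_s = 9.00 V.)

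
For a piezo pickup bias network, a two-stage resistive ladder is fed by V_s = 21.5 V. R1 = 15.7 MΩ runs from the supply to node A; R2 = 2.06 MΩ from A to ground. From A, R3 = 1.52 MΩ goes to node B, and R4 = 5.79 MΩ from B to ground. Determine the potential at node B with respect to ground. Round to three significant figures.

V_B ≈ 1.58 V

The second stage (R3 + R4 = 7.310 MΩ) loads node A in parallel with R2.
R2 ‖ (R3+R4) = 1.607 MΩ.
V_A = 21.5 × 1.607/(15.7 + 1.607) = 1.996 V.
Stage 2 is unloaded, so V_B = V_A · R4/(R3+R4) = 1.996 × 5.79/7.310 = 1.581 V.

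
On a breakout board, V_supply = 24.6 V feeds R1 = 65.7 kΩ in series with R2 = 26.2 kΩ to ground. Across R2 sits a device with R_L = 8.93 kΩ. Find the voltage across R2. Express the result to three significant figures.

First combine the lower leg with the load: R2 ‖ R_L = 6.660 kΩ.
Now apply the divider: V_out = 24.6 × 0.09204 = 2.264 V.
(Unloaded it would be 7.01 V; the load pulls it down.)

V_out ≈ 2.26 V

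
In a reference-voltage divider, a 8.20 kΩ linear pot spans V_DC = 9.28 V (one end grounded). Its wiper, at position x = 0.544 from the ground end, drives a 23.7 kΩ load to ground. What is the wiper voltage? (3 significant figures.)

The pot divides into 3.739 kΩ above the wiper and 4.461 kΩ below.
Lower segment in parallel with the load: 4.461 ‖ 23.7 = 3.754 kΩ.
V_out = 9.28 × 3.754/(3.739 + 3.754) = 4.649 V.

V_out ≈ 4.65 V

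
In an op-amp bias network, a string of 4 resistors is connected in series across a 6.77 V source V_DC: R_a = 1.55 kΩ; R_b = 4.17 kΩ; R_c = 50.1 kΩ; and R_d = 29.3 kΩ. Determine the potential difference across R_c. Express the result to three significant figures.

ΣR = 1.55 + 4.17 + 50.1 + 29.3 = 85.12 kΩ.
V = V_DC · R/ΣR = 6.77 × 0.5886 = 3.985 V.

V ≈ 3.98 V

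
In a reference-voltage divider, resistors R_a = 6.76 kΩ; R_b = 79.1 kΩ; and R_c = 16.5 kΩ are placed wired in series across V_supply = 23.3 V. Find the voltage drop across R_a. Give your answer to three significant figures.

V ≈ 1.54 V

ΣR = 6.76 + 79.1 + 16.5 = 102.4 kΩ.
Voltage divider: V = V_supply · (6.760 / 102.4) = 23.3 × 0.06604 = 1.539 V.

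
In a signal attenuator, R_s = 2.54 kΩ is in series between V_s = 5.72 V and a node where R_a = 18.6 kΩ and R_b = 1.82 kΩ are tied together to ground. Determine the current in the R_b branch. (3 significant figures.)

Equivalent of the parallel group: R_p = 1.658 kΩ.
V_A by voltage divider: V_A = 5.72 × 1.658/(2.54 + 1.658) = 2.259 V.
I(R_b) = V_A / R_b = 2.259/1.82 = 1.241 mA.

I ≈ 1.24 mA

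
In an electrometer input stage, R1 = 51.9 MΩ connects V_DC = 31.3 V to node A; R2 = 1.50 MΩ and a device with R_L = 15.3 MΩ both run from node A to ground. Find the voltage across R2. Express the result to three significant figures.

R2 ‖ R_L = (1.50 × 15.3)/(1.50 + 15.3) = 1.366 MΩ.
Then V_out = V_DC · R2'/(R1 + R2') = 31.3 × 1.366/53.27 = 0.8027 V.

V_out ≈ 0.803 V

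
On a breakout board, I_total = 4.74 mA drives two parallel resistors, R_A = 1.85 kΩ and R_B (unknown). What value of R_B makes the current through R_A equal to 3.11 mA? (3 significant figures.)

In a two-way split, I_A/I_total = R_B/(R_A + R_B).
3.11/4.74 = R_B/(R_A + R_B) → R_B = R_A · (0.6561)/(1 − 0.6561) = 1.85 × 1.908 = 3.530 kΩ.

R_B ≈ 3.53 kΩ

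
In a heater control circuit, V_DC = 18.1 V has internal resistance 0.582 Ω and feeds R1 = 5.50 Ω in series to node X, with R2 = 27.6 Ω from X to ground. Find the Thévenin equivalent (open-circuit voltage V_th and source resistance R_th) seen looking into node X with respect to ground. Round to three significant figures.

V_th ≈ 14.8 V, R_th ≈ 4.98 Ω

R1' = 0.582 + 5.50 = 6.082 Ω (source resistance + R1).
With X open, the divider is unloaded: V_th = 18.1 × 27.6/33.68 = 14.83 V.
Looking into X with the source shorted: R_th = R1'·R2/(R1'+R2) = 6.082 × 27.6/33.68 = 4.984 Ω.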